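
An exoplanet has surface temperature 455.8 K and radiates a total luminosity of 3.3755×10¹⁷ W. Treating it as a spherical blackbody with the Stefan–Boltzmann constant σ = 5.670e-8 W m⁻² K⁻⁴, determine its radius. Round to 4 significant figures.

R ≈ 3.313×10⁶ m

L = 4πR²σT⁴ ⇒ R = √(L/(4πσT⁴)).
σT⁴ = 2447.26 W/m², so R = √(3.3755×10¹⁷/(4π×2447.26)) = 3.313×10⁶ m.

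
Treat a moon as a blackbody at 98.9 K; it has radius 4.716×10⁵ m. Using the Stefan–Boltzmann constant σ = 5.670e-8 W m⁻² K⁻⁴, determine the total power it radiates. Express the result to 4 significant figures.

P ≈ 1.516×10¹³ W

Surface area A = 4πR² = 4π(4.716×10⁵ m)² = 2.79484×10¹² m².
P = σAT⁴ = 5.670×10⁻⁸ × 2.79484×10¹² × (98.9)⁴ = 1.516×10¹³ W.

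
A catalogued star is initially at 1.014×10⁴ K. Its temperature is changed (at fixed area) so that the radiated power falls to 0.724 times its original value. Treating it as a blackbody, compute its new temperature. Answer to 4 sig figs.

T₂ ≈ 9353 K

P ∝ T⁴, so T₂/T₁ = (P₂/P₁)^(1/4) = (0.724)^(1/4) = 0.922433.
T₂ = 1.014×10⁴ × 0.922433 = 9353 K.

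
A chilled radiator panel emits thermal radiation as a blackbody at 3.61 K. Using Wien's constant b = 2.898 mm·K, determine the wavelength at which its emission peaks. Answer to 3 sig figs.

Wien's displacement law: λ_max = b/T = (2.898×10⁻³ m·K)/(3.61 K) = 8.028×10⁻⁴ m.
That is 0.803 mm, in the infrared range.

λ_max ≈ 0.803 mm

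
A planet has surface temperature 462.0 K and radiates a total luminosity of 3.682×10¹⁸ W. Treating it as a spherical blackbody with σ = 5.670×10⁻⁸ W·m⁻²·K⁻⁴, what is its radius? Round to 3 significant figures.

L = 4πR²σT⁴ ⇒ R = √(L/(4πσT⁴)).
σT⁴ = 2583.16 W/m², so R = √(3.682×10¹⁸/(4π×2583.16)) = 1.07×10⁷ m.

R ≈ 1.07×10⁷ m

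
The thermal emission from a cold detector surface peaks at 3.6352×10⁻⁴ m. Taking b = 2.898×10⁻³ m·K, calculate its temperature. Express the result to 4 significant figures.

T ≈ 7.972 K

Wien's law gives T = b/λ_max = (2.898×10⁻³ m·K)/(3.6352×10⁻⁴ m) = 7.972 K.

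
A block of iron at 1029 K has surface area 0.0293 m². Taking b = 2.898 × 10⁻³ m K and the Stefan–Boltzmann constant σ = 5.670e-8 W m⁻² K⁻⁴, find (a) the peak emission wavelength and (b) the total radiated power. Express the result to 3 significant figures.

λ_max ≈ 2.82×10³ nm; P ≈ 1.86×10³ W

(a) λ_max = b/T = 2.898×10⁻³/1029 = 2.816×10⁻⁶ m = 2.82×10³ nm.
Area A = 0.0293 m².
(b) P = σAT⁴ = 5.670×10⁻⁸×0.0293×(1029)⁴ = 1.86×10³ W.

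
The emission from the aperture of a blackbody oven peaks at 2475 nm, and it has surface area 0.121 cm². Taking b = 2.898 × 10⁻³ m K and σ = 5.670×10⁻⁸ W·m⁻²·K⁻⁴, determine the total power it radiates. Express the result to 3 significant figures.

P ≈ 1.29 W

Wien's law: T = b/λ_max = 2.898×10⁻³/2.475×10⁻⁶ = 1170.91 K.
Area A = 0.121 cm² = 1.21×10⁻⁵ m².
Then P = σAT⁴ = 5.670×10⁻⁸×1.21×10⁻⁵×(1170.91)⁴ = 1.29 W.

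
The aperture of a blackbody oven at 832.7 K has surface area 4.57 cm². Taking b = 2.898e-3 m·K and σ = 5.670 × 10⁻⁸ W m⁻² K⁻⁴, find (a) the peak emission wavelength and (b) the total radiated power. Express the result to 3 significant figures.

λ_max ≈ 3.48 μm; P ≈ 12.5 W

(a) λ_max = b/T = 2.898×10⁻³/832.7 = 3.480×10⁻⁶ m = 3.48 μm.
Area A = 4.57 cm² = 4.57×10⁻⁴ m².
(b) P = σAT⁴ = 5.670×10⁻⁸×4.57×10⁻⁴×(832.7)⁴ = 12.5 W.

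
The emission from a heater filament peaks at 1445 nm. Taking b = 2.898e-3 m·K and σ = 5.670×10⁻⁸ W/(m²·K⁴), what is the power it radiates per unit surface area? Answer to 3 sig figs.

Wien's law: T = b/λ_max = 2.898×10⁻³/1.445×10⁻⁶ = 2005.54 K.
Then I = σT⁴ = 5.670×10⁻⁸×(2005.54)⁴ = 9.17×10⁵ W/m².

I ≈ 9.17×10⁵ W/m²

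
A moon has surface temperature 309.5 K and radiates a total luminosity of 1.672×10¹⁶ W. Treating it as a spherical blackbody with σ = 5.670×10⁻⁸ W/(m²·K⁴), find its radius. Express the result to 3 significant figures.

L = 4πR²σT⁴ ⇒ R = √(L/(4πσT⁴)).
σT⁴ = 520.266 W/m², so R = √(1.672×10¹⁶/(4π×520.266)) = 1.60×10⁶ m.

R ≈ 1.60×10⁶ m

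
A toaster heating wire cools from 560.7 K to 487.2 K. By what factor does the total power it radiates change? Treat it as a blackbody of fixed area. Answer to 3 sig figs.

P ∝ T⁴, so P₂/P₁ = (T₂/T₁)⁴ = (487.2/560.7)⁴ = (0.868914)⁴ = 0.570.

P₂/P₁ ≈ 0.570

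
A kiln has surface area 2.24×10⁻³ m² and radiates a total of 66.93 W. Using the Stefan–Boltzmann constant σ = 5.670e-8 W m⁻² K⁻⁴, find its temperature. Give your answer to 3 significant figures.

Area A = 2.24×10⁻³ m².
P = σAT⁴ ⇒ T = (P/(σA))^(1/4) = (66.93/(5.670×10⁻⁸×2.24×10⁻³))^(1/4) = 852 K.

T ≈ 852 K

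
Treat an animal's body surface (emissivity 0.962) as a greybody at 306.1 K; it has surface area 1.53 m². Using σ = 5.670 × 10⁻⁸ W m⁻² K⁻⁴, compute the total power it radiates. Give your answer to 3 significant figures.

Area A = 1.53 m².
P = εσAT⁴ = 0.962 × 5.670×10⁻⁸ × 1.53 × (306.1)⁴ = 733 W.

P ≈ 733 W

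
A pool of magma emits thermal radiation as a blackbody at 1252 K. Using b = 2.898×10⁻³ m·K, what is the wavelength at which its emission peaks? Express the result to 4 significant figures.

λ_max ≈ 2.315 μm

Wien's displacement law: λ_max = b/T = (2.898×10⁻³ m·K)/(1252 K) = 2.3147×10⁻⁶ m.
That is 2.315 μm, in the infrared range.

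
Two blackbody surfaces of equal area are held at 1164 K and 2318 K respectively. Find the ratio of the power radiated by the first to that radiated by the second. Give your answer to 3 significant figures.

P₁/P₂ ≈ 0.0636

With equal areas, P₁/P₂ = (T₁/T₂)⁴ = (1164/2318)⁴ = 0.0636.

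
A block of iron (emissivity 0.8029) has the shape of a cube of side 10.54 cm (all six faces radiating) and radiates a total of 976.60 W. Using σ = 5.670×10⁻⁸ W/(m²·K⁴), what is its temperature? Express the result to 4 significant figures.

T ≈ 753.2 K

Area A = 6s² = 6×(0.1054 m)² = 0.066655 m².
P = εσAT⁴ ⇒ T = (P/(εσA))^(1/4) = (976.60/(0.8029×5.670×10⁻⁸×0.066655))^(1/4) = 753.2 K.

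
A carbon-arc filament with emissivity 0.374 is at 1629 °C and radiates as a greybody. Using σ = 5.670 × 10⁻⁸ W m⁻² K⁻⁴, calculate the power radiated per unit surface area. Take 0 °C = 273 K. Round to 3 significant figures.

T = 1629 °C + 273 = 1902 K.
Stefan–Boltzmann: I = εσT⁴ = 0.374 × 5.670×10⁻⁸ × (1902)⁴ = 2.78×10⁵ W/m².

I ≈ 2.78×10⁵ W/m²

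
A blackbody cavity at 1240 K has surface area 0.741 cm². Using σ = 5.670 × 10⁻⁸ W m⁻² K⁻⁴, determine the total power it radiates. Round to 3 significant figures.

P ≈ 9.93 W

Area A = 0.741 cm² = 7.41×10⁻⁵ m².
P = σAT⁴ = 5.670×10⁻⁸ × 7.41×10⁻⁵ × (1240)⁴ = 9.93 W.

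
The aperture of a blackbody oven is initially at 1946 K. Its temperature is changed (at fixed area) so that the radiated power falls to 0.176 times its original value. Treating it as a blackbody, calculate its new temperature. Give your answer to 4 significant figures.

T₂ ≈ 1260 K

P ∝ T⁴, so T₂/T₁ = (P₂/P₁)^(1/4) = (0.176)^(1/4) = 0.647706.
T₂ = 1946 × 0.647706 = 1260 K.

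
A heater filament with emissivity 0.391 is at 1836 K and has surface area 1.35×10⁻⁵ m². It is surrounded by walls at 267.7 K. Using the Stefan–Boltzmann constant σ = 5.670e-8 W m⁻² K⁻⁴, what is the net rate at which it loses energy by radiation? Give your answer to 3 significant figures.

Area A = 1.35×10⁻⁵ m².
Net radiated power P_net = εσA(T⁴ − T₀⁴) = 0.391×5.670×10⁻⁸×1.35×10⁻⁵×(1836⁴ − 267.7⁴).
T⁴ − T₀⁴ = 1.13629×10¹³ − 5.13563×10⁹ = 1.13578×10¹³ K⁴, so P_net = 3.40 W.

Net loss ≈ 3.40 W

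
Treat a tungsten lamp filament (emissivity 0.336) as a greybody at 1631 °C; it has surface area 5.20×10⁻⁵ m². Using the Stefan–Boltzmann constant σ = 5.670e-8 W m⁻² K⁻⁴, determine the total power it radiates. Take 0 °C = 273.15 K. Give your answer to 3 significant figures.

T = 1631 °C + 273.15 = 1904.15 K.
Area A = 5.20×10⁻⁵ m².
P = εσAT⁴ = 0.336 × 5.670×10⁻⁸ × 5.20×10⁻⁵ × (1904.15)⁴ = 13.0 W.

P ≈ 13.0 W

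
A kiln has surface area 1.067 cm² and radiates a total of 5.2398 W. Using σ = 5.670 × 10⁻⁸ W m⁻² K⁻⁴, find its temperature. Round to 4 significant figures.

Area A = 1.067 cm² = 1.067×10⁻⁴ m².
P = σAT⁴ ⇒ T = (P/(σA))^(1/4) = (5.2398/(5.670×10⁻⁸×1.067×10⁻⁴))^(1/4) = 964.7 K.

T ≈ 964.7 K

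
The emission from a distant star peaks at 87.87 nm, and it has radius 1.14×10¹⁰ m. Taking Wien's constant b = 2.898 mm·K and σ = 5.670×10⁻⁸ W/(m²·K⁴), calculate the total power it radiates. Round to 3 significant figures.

P ≈ 1.10×10³² W

Wien's law: T = b/λ_max = 2.898×10⁻³/8.787×10⁻⁸ = 32980.5 K.
Surface area A = 4πR² = 4π(1.14×10¹⁰ m)² = 1.63313×10²¹ m².
Then P = σAT⁴ = 5.670×10⁻⁸×1.63313×10²¹×(32980.5)⁴ = 1.10×10³² W.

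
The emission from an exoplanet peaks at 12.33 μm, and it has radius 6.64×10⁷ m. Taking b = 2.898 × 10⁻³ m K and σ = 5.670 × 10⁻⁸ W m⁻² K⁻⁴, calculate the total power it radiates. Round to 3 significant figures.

Wien's law: T = b/λ_max = 2.898×10⁻³/1.233×10⁻⁵ = 235.036 K.
Surface area A = 4πR² = 4π(6.64×10⁷ m)² = 5.54046×10¹⁶ m².
Then P = σAT⁴ = 5.670×10⁻⁸×5.54046×10¹⁶×(235.036)⁴ = 9.59×10¹⁸ W.

P ≈ 9.59×10¹⁸ W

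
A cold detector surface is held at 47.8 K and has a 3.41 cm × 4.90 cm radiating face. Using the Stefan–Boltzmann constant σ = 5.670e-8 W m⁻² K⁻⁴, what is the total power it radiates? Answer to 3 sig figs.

P ≈ 4.95×10⁻⁴ W

Area A = 0.0341 × 0.0490 = 1.6709×10⁻³ m².
P = σAT⁴ = 5.670×10⁻⁸ × 1.6709×10⁻³ × (47.8)⁴ = 4.95×10⁻⁴ W.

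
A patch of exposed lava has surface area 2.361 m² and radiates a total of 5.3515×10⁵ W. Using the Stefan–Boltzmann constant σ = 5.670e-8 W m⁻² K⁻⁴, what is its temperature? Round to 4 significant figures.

Area A = 2.361 m².
P = σAT⁴ ⇒ T = (P/(σA))^(1/4) = (5.3515×10⁵/(5.670×10⁻⁸×2.361))^(1/4) = 1414 K.

T ≈ 1414 K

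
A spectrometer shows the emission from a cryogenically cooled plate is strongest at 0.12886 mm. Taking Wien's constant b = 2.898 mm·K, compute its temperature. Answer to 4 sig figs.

T ≈ 22.49 K

Wien's law gives T = b/λ_max = (2.898×10⁻³ m·K)/(1.2886×10⁻⁴ m) = 22.49 K.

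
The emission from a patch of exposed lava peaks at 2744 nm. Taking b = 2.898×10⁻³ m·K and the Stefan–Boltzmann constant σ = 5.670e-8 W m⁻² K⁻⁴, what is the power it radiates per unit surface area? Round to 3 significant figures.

Wien's law: T = b/λ_max = 2.898×10⁻³/2.744×10⁻⁶ = 1056.12 K.
Then I = σT⁴ = 5.670×10⁻⁸×(1056.12)⁴ = 7.05×10⁴ W/m².

I ≈ 7.05×10⁴ W/m²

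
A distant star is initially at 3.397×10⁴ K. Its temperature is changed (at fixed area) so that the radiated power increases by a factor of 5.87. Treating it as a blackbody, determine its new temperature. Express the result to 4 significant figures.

T₂ ≈ 5.288×10⁴ K

P ∝ T⁴, so T₂/T₁ = (P₂/P₁)^(1/4) = (5.87)^(1/4) = 1.55654.
T₂ = 3.397×10⁴ × 1.55654 = 5.288×10⁴ K.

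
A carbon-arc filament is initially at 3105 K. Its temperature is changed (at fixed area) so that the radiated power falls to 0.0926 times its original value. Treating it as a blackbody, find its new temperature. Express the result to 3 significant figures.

T₂ ≈ 1.71×10³ K

P ∝ T⁴, so T₂/T₁ = (P₂/P₁)^(1/4) = (0.0926)^(1/4) = 0.551636.
T₂ = 3105 × 0.551636 = 1.71×10³ K.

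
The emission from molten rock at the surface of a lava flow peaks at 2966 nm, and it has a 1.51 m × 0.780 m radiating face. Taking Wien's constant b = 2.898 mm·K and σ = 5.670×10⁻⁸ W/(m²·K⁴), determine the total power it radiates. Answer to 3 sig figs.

Wien's law: T = b/λ_max = 2.898×10⁻³/2.966×10⁻⁶ = 977.073 K.
Area A = 1.51 × 0.780 = 1.1778 m².
Then P = σAT⁴ = 5.670×10⁻⁸×1.1778×(977.073)⁴ = 6.09×10⁴ W.

P ≈ 6.09×10⁴ W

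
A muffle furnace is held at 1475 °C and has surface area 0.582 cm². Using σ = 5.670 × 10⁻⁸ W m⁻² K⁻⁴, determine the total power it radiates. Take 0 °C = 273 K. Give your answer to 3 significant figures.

T = 1475 °C + 273 = 1748 K.
Area A = 0.582 cm² = 5.82×10⁻⁵ m².
P = σAT⁴ = 5.670×10⁻⁸ × 5.82×10⁻⁵ × (1748)⁴ = 30.8 W.

P ≈ 30.8 W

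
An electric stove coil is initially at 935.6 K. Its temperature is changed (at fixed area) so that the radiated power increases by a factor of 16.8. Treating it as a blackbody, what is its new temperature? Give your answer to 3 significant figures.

T₂ ≈ 1.89×10³ K

P ∝ T⁴, so T₂/T₁ = (P₂/P₁)^(1/4) = (16.8)^(1/4) = 2.02454.
T₂ = 935.6 × 2.02454 = 1.89×10³ K.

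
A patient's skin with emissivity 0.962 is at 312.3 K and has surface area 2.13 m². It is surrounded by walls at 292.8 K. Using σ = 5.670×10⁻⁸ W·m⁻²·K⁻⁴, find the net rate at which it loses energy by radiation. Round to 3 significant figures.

Net loss ≈ 251 W

Area A = 2.13 m².
Net radiated power P_net = εσA(T⁴ − T₀⁴) = 0.962×5.670×10⁻⁸×2.13×(312.3⁴ − 292.8⁴).
T⁴ − T₀⁴ = 9.51235×10⁹ − 7.34995×10⁹ = 2.16240×10⁹ K⁴, so P_net = 251 W.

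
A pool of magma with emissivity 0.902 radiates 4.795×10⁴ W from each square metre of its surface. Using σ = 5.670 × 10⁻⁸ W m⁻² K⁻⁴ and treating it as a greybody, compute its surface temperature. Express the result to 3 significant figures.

T ≈ 984 K

I = εσT⁴, so T = (I/εσ)^(1/4) = (4.795×10⁴/(0.902×5.670×10⁻⁸))^(1/4) = 984 K.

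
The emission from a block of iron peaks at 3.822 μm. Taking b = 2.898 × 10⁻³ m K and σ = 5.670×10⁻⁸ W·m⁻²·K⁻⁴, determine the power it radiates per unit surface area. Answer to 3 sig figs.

I ≈ 1.87×10⁴ W/m²

Wien's law: T = b/λ_max = 2.898×10⁻³/3.822×10⁻⁶ = 758.242 K.
Then I = σT⁴ = 5.670×10⁻⁸×(758.242)⁴ = 1.87×10⁴ W/m².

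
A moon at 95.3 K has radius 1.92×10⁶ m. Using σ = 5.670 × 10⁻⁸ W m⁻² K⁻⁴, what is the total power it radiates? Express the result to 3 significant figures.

P ≈ 2.17×10¹⁴ W

Surface area A = 4πR² = 4π(1.92×10⁶ m)² = 4.63247×10¹³ m².
P = σAT⁴ = 5.670×10⁻⁸ × 4.63247×10¹³ × (95.3)⁴ = 2.17×10¹⁴ W.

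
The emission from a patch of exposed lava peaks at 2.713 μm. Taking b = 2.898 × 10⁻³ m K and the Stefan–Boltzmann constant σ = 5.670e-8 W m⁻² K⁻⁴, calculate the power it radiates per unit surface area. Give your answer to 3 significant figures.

I ≈ 7.38×10⁴ W/m²

Wien's law: T = b/λ_max = 2.898×10⁻³/2.713×10⁻⁶ = 1068.19 K.
Then I = σT⁴ = 5.670×10⁻⁸×(1068.19)⁴ = 7.38×10⁴ W/m².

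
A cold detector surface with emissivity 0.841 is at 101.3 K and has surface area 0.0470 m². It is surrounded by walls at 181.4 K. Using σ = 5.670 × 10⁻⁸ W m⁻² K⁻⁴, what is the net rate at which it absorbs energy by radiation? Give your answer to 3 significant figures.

Net gain ≈ 2.19 W

Area A = 0.0470 m².
Net radiated power P_net = εσA(T⁴ − T₀⁴) = 0.841×5.670×10⁻⁸×0.0470×(101.3⁴ − 181.4⁴).
T⁴ − T₀⁴ = 1.05302×10⁸ − 1.08280×10⁹ = -9.77498×10⁸ K⁴, so P_net = -2.19 W — negative, meaning a net gain of 2.19 W.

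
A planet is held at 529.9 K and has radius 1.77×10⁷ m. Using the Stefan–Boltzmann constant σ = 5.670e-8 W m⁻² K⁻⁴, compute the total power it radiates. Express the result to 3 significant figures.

Surface area A = 4πR² = 4π(1.77×10⁷ m)² = 3.93692×10¹⁵ m².
P = σAT⁴ = 5.670×10⁻⁸ × 3.93692×10¹⁵ × (529.9)⁴ = 1.76×10¹⁹ W.

P ≈ 1.76×10¹⁹ W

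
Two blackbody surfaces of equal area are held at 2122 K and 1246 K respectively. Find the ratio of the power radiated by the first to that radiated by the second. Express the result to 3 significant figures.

With equal areas, P₁/P₂ = (T₁/T₂)⁴ = (2122/1246)⁴ = 8.41.

P₁/P₂ ≈ 8.41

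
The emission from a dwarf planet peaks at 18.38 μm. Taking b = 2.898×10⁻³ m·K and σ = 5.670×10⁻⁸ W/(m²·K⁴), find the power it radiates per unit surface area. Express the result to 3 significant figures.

Wien's law: T = b/λ_max = 2.898×10⁻³/1.838×10⁻⁵ = 157.671 K.
Then I = σT⁴ = 5.670×10⁻⁸×(157.671)⁴ = 35.0 W/m².

I ≈ 35.0 W/m²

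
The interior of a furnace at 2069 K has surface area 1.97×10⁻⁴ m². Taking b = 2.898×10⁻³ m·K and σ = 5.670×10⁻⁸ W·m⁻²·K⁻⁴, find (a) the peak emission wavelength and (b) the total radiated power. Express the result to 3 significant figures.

(a) λ_max = b/T = 2.898×10⁻³/2069 = 1.401×10⁻⁶ m = 1.40×10³ nm.
Area A = 1.97×10⁻⁴ m².
(b) P = σAT⁴ = 5.670×10⁻⁸×1.97×10⁻⁴×(2069)⁴ = 205 W.

λ_max ≈ 1.40×10³ nm; P ≈ 205 W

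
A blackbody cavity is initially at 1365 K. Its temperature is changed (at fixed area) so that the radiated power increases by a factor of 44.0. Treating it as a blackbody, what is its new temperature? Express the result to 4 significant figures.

T₂ ≈ 3516 K

P ∝ T⁴, so T₂/T₁ = (P₂/P₁)^(1/4) = (44.0)^(1/4) = 2.57551.
T₂ = 1365 × 2.57551 = 3516 K.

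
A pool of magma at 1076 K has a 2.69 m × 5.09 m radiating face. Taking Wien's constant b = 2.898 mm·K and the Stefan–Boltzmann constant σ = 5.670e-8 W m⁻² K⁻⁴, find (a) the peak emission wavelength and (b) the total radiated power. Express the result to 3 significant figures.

λ_max ≈ 2.69 μm; P ≈ 1.04×10⁶ W

(a) λ_max = b/T = 2.898×10⁻³/1076 = 2.693×10⁻⁶ m = 2.69 μm.
Area A = 2.69 × 5.09 = 13.6921 m².
(b) P = σAT⁴ = 5.670×10⁻⁸×13.6921×(1076)⁴ = 1.04×10⁶ W.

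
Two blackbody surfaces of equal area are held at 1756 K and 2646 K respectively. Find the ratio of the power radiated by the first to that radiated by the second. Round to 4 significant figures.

P₁/P₂ ≈ 0.1940

With equal areas, P₁/P₂ = (T₁/T₂)⁴ = (1756/2646)⁴ = 0.1940.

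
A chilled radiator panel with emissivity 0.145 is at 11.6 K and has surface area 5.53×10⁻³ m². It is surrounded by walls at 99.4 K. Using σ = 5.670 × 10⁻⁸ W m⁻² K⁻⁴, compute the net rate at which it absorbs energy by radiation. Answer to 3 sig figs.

Net gain ≈ 4.44×10⁻³ W

Area A = 5.53×10⁻³ m².
Net radiated power P_net = εσA(T⁴ − T₀⁴) = 0.145×5.670×10⁻⁸×5.53×10⁻³×(11.6⁴ − 99.4⁴).
T⁴ − T₀⁴ = 18106.4 − 9.76215×10⁷ = -9.76034×10⁷ K⁴, so P_net = -4.44×10⁻³ W — negative, meaning a net gain of 4.44×10⁻³ W.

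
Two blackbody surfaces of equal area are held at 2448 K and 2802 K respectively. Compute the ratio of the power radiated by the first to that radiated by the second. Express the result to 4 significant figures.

P₁/P₂ ≈ 0.5826

With equal areas, P₁/P₂ = (T₁/T₂)⁴ = (2448/2802)⁴ = 0.5826.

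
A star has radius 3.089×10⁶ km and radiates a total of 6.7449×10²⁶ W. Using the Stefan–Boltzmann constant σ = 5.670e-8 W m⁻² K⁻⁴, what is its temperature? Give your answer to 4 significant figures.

T ≈ 3156 K

Surface area A = 4πR² = 4π(3.089×10⁹ m)² = 1.19907×10²⁰ m².
P = σAT⁴ ⇒ T = (P/(σA))^(1/4) = (6.7449×10²⁶/(5.670×10⁻⁸×1.19907×10²⁰))^(1/4) = 3156 K.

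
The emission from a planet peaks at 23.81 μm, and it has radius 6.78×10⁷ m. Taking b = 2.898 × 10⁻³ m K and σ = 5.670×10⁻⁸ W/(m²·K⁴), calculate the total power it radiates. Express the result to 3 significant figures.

P ≈ 7.19×10¹⁷ W

Wien's law: T = b/λ_max = 2.898×10⁻³/2.381×10⁻⁵ = 121.714 K.
Surface area A = 4πR² = 4π(6.78×10⁷ m)² = 5.77656×10¹⁶ m².
Then P = σAT⁴ = 5.670×10⁻⁸×5.77656×10¹⁶×(121.714)⁴ = 7.19×10¹⁷ W.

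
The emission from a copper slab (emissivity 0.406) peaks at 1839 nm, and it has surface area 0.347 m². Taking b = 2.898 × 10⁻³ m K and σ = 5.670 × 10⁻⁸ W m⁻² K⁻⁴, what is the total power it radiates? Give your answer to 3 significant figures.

Wien's law: T = b/λ_max = 2.898×10⁻³/1.839×10⁻⁶ = 1575.86 K.
Area A = 0.347 m².
Then P = εσAT⁴ = 0.406×5.670×10⁻⁸×0.347×(1575.86)⁴ = 4.93×10⁴ W.

P ≈ 4.93×10⁴ W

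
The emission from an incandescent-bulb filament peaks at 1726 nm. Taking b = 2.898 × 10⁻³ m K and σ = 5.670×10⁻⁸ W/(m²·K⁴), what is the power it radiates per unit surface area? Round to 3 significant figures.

Wien's law: T = b/λ_max = 2.898×10⁻³/1.726×10⁻⁶ = 1679.03 K.
Then I = σT⁴ = 5.670×10⁻⁸×(1679.03)⁴ = 4.51×10⁵ W/m².

I ≈ 4.51×10⁵ W/m²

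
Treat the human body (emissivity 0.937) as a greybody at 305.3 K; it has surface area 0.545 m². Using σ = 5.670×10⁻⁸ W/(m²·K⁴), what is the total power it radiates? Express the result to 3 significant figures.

Area A = 0.545 m².
P = εσAT⁴ = 0.937 × 5.670×10⁻⁸ × 0.545 × (305.3)⁴ = 252 W.

P ≈ 252 W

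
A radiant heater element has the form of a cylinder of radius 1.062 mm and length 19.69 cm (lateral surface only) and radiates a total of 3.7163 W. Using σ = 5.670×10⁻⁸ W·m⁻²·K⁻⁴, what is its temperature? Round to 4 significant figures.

T ≈ 472.6 K

Lateral area A = 2πrL = 2π×1.062×10⁻³×0.1969 = 1.31386×10⁻³ m².
P = σAT⁴ ⇒ T = (P/(σA))^(1/4) = (3.7163/(5.670×10⁻⁸×1.31386×10⁻³))^(1/4) = 472.6 K.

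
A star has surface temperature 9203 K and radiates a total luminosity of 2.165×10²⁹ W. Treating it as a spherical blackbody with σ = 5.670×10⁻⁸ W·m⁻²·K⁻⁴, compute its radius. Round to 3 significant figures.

L = 4πR²σT⁴ ⇒ R = √(L/(4πσT⁴)).
σT⁴ = 4.06725×10⁸ W/m², so R = √(2.165×10²⁹/(4π×4.06725×10⁸)) = 6.51×10⁹ m.

R ≈ 6.51×10⁹ m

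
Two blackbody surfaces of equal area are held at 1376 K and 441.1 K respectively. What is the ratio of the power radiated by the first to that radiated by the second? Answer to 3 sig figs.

P₁/P₂ ≈ 94.7

With equal areas, P₁/P₂ = (T₁/T₂)⁴ = (1376/441.1)⁴ = 94.7.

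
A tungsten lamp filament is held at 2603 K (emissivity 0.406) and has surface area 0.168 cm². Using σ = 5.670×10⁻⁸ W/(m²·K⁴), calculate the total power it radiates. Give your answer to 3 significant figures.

Area A = 0.168 cm² = 1.68×10⁻⁵ m².
P = εσAT⁴ = 0.406 × 5.670×10⁻⁸ × 1.68×10⁻⁵ × (2603)⁴ = 17.8 W.

P ≈ 17.8 W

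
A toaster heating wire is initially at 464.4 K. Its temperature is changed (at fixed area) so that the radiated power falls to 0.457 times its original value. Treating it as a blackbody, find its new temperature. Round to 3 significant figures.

T₂ ≈ 382 K

P ∝ T⁴, so T₂/T₁ = (P₂/P₁)^(1/4) = (0.457)^(1/4) = 0.822203.
T₂ = 464.4 × 0.822203 = 382 K.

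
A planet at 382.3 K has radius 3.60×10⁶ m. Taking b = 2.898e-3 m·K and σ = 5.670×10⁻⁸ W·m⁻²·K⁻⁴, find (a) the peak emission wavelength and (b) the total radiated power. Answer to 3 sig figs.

(a) λ_max = b/T = 2.898×10⁻³/382.3 = 7.580×10⁻⁶ m = 7.58 μm.
Surface area A = 4πR² = 4π(3.60×10⁶ m)² = 1.62860×10¹⁴ m².
(b) P = σAT⁴ = 5.670×10⁻⁸×1.62860×10¹⁴×(382.3)⁴ = 1.97×10¹⁷ W.

λ_max ≈ 7.58 μm; P ≈ 1.97×10¹⁷ W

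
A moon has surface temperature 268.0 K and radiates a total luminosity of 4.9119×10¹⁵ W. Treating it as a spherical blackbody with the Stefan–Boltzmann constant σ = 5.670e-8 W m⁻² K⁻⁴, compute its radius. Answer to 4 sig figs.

R ≈ 1.156×10⁶ m

L = 4πR²σT⁴ ⇒ R = √(L/(4πσT⁴)).
σT⁴ = 292.498 W/m², so R = √(4.9119×10¹⁵/(4π×292.498)) = 1.156×10⁶ m.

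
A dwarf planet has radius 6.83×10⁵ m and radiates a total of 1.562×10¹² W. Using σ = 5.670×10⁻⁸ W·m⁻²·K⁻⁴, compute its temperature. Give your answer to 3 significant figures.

Surface area A = 4πR² = 4π(6.83×10⁵ m)² = 5.86207×10¹² m².
P = σAT⁴ ⇒ T = (P/(σA))^(1/4) = (1.562×10¹²/(5.670×10⁻⁸×5.86207×10¹²))^(1/4) = 46.6 K.

T ≈ 46.6 K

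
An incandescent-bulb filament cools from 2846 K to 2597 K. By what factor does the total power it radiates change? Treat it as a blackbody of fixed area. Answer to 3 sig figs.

P ∝ T⁴, so P₂/P₁ = (T₂/T₁)⁴ = (2597/2846)⁴ = (0.912509)⁴ = 0.693.

P₂/P₁ ≈ 0.693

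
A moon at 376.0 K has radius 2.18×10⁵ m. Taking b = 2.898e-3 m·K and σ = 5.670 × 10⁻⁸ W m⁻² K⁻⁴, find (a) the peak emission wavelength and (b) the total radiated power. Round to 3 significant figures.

(a) λ_max = b/T = 2.898×10⁻³/376.0 = 7.707×10⁻⁶ m = 7.71 μm.
Surface area A = 4πR² = 4π(2.18×10⁵ m)² = 5.97204×10¹¹ m².
(b) P = σAT⁴ = 5.670×10⁻⁸×5.97204×10¹¹×(376.0)⁴ = 6.77×10¹⁴ W.

λ_max ≈ 7.71 μm; P ≈ 6.77×10¹⁴ W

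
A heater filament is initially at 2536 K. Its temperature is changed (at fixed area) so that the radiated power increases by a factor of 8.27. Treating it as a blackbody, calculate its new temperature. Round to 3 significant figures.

P ∝ T⁴, so T₂/T₁ = (P₂/P₁)^(1/4) = (8.27)^(1/4) = 1.69581.
T₂ = 2536 × 1.69581 = 4.30×10³ K.

T₂ ≈ 4.30×10³ K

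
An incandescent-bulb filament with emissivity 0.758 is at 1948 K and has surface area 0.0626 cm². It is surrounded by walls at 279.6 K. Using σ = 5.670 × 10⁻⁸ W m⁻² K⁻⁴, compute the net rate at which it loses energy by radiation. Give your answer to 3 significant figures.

Area A = 0.0626 cm² = 6.26×10⁻⁶ m².
Net radiated power P_net = εσA(T⁴ − T₀⁴) = 0.758×5.670×10⁻⁸×6.26×10⁻⁶×(1948⁴ − 279.6⁴).
T⁴ − T₀⁴ = 1.43998×10¹³ − 6.11151×10⁹ = 1.43937×10¹³ K⁴, so P_net = 3.87 W.

Net loss ≈ 3.87 W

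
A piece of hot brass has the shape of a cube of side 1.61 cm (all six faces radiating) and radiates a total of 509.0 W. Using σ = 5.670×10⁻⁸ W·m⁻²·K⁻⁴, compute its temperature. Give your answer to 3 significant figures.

Area A = 6s² = 6×(0.0161 m)² = 1.55526×10⁻³ m².
P = σAT⁴ ⇒ T = (P/(σA))^(1/4) = (509.0/(5.670×10⁻⁸×1.55526×10⁻³))^(1/4) = 1.55×10³ K.

T ≈ 1.55×10³ K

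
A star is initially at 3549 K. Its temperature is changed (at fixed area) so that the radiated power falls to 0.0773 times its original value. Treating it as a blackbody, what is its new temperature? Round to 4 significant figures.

P ∝ T⁴, so T₂/T₁ = (P₂/P₁)^(1/4) = (0.0773)^(1/4) = 0.527284.
T₂ = 3549 × 0.527284 = 1871 K.

T₂ ≈ 1871 K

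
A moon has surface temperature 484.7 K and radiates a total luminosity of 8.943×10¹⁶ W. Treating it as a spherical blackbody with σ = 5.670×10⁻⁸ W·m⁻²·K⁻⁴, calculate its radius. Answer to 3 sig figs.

L = 4πR²σT⁴ ⇒ R = √(L/(4πσT⁴)).
σT⁴ = 3129.50 W/m², so R = √(8.943×10¹⁶/(4π×3129.50)) = 1.51×10⁶ m.

R ≈ 1.51×10⁶ m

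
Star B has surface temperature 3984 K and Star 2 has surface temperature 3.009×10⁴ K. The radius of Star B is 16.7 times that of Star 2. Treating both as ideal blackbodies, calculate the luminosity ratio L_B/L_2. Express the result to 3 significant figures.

L ∝ R²T⁴, so L_B/L_2 = (R_B/R_2)²(T_B/T_2)⁴ = (16.7)² × (3984/3.009×10⁴)⁴ = 278.89 × 3.07318×10⁻⁴ = 0.0857.

L_B/L_2 ≈ 0.0857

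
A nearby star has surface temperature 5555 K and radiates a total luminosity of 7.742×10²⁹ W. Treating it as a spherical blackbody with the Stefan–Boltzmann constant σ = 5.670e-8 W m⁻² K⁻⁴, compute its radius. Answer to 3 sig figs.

L = 4πR²σT⁴ ⇒ R = √(L/(4πσT⁴)).
σT⁴ = 5.39907×10⁷ W/m², so R = √(7.742×10²⁹/(4π×5.39907×10⁷)) = 3.38×10¹⁰ m.

R ≈ 3.38×10¹⁰ m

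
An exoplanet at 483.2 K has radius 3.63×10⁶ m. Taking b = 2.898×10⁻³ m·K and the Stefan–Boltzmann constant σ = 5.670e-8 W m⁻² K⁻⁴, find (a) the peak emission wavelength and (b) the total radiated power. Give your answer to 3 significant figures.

(a) λ_max = b/T = 2.898×10⁻³/483.2 = 5.998×10⁻⁶ m = 6.00 μm.
Surface area A = 4πR² = 4π(3.63×10⁶ m)² = 1.65586×10¹⁴ m².
(b) P = σAT⁴ = 5.670×10⁻⁸×1.65586×10¹⁴×(483.2)⁴ = 5.12×10¹⁷ W.

λ_max ≈ 6.00 μm; P ≈ 5.12×10¹⁷ W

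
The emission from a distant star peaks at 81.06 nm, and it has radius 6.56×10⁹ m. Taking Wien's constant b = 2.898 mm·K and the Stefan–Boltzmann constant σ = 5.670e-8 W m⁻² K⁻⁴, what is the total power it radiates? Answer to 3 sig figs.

Wien's law: T = b/λ_max = 2.898×10⁻³/8.106×10⁻⁸ = 35751.3 K.
Surface area A = 4πR² = 4π(6.56×10⁹ m)² = 5.40776×10²⁰ m².
Then P = σAT⁴ = 5.670×10⁻⁸×5.40776×10²⁰×(35751.3)⁴ = 5.01×10³¹ W.

P ≈ 5.01×10³¹ W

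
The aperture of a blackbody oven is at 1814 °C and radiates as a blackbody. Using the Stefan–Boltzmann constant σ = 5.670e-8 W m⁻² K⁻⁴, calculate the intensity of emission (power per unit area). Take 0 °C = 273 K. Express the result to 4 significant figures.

I ≈ 1.076×10⁶ W/m²

T = 1814 °C + 273 = 2087 K.
Stefan–Boltzmann: I = σT⁴ = 5.670×10⁻⁸ × (2087)⁴ = 1.076×10⁶ W/m².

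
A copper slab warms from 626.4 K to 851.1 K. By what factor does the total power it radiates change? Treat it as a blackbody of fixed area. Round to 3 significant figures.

P₂/P₁ ≈ 3.41

P ∝ T⁴, so P₂/P₁ = (T₂/T₁)⁴ = (851.1/626.4)⁴ = (1.35872)⁴ = 3.41.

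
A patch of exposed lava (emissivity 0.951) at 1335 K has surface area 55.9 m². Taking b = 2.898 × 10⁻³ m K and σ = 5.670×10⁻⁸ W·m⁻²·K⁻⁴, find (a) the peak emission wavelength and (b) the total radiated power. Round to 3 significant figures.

λ_max ≈ 2.17×10³ nm; P ≈ 9.57×10⁶ W

(a) λ_max = b/T = 2.898×10⁻³/1335 = 2.171×10⁻⁶ m = 2.17×10³ nm.
Area A = 55.9 m².
(b) P = εσAT⁴ = 0.951×5.670×10⁻⁸×55.9×(1335)⁴ = 9.57×10⁶ W.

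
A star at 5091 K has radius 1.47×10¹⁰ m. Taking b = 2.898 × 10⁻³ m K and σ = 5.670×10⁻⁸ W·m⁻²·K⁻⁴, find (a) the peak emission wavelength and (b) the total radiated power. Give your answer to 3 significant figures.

λ_max ≈ 569 nm; P ≈ 1.03×10²⁹ W

(a) λ_max = b/T = 2.898×10⁻³/5091 = 5.692×10⁻⁷ m = 569 nm.
Surface area A = 4πR² = 4π(1.47×10¹⁰ m)² = 2.71547×10²¹ m².
(b) P = σAT⁴ = 5.670×10⁻⁸×2.71547×10²¹×(5091)⁴ = 1.03×10²⁹ W.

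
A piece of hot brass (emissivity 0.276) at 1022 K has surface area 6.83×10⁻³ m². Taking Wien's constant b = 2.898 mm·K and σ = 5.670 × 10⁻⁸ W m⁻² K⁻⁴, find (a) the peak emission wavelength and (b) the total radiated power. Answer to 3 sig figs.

(a) λ_max = b/T = 2.898×10⁻³/1022 = 2.836×10⁻⁶ m = 2.84 μm.
Area A = 6.83×10⁻³ m².
(b) P = εσAT⁴ = 0.276×5.670×10⁻⁸×6.83×10⁻³×(1022)⁴ = 117 W.

λ_max ≈ 2.84 μm; P ≈ 117 W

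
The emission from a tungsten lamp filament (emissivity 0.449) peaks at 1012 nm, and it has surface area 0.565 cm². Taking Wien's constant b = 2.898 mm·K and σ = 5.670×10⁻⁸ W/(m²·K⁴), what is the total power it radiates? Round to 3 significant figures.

Wien's law: T = b/λ_max = 2.898×10⁻³/1.012×10⁻⁶ = 2863.64 K.
Area A = 0.565 cm² = 5.65×10⁻⁵ m².
Then P = εσAT⁴ = 0.449×5.670×10⁻⁸×5.65×10⁻⁵×(2863.64)⁴ = 96.7 W.

P ≈ 96.7 W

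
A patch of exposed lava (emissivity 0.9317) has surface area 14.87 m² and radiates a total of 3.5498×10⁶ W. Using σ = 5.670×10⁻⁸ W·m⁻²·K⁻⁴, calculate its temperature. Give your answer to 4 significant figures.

T ≈ 1458 K

Area A = 14.87 m².
P = εσAT⁴ ⇒ T = (P/(εσA))^(1/4) = (3.5498×10⁶/(0.9317×5.670×10⁻⁸×14.87))^(1/4) = 1458 K.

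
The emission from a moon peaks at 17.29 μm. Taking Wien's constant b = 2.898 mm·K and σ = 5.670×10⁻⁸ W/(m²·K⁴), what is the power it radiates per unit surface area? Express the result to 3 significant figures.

I ≈ 44.8 W/m²

Wien's law: T = b/λ_max = 2.898×10⁻³/1.729×10⁻⁵ = 167.611 K.
Then I = σT⁴ = 5.670×10⁻⁸×(167.611)⁴ = 44.8 W/m².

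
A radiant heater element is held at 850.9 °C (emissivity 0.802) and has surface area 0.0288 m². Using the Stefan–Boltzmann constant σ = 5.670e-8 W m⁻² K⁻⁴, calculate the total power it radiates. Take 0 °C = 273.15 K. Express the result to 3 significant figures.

T = 850.9 °C + 273.15 = 1124.05 K.
Area A = 0.0288 m².
P = εσAT⁴ = 0.802 × 5.670×10⁻⁸ × 0.0288 × (1124.05)⁴ = 2.09×10³ W.

P ≈ 2.09×10³ W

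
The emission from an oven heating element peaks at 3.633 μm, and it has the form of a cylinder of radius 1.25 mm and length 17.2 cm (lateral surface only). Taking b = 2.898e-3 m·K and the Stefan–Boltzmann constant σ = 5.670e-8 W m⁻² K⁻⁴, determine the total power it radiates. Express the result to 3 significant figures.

P ≈ 31.0 W

Wien's law: T = b/λ_max = 2.898×10⁻³/3.633×10⁻⁶ = 797.688 K.
Lateral area A = 2πrL = 2π×1.25×10⁻³×0.172 = 1.35088×10⁻³ m².
Then P = σAT⁴ = 5.670×10⁻⁸×1.35088×10⁻³×(797.688)⁴ = 31.0 W.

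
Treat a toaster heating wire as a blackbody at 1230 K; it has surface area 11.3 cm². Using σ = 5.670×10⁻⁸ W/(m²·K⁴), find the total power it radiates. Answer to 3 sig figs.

P ≈ 147 W

Area A = 11.3 cm² = 1.13×10⁻³ m².
P = σAT⁴ = 5.670×10⁻⁸ × 1.13×10⁻³ × (1230)⁴ = 147 W.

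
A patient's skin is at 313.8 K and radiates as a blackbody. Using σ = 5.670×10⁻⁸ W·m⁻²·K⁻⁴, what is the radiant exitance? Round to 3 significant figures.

I ≈ 550 W/m²

Stefan–Boltzmann: I = σT⁴ = 5.670×10⁻⁸ × (313.8)⁴ = 550 W/m².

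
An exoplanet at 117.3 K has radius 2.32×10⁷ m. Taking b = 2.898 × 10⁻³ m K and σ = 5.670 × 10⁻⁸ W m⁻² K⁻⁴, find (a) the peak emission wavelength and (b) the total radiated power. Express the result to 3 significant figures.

λ_max ≈ 24.7 μm; P ≈ 7.26×10¹⁶ W

(a) λ_max = b/T = 2.898×10⁻³/117.3 = 2.471×10⁻⁵ m = 24.7 μm.
Surface area A = 4πR² = 4π(2.32×10⁷ m)² = 6.76372×10¹⁵ m².
(b) P = σAT⁴ = 5.670×10⁻⁸×6.76372×10¹⁵×(117.3)⁴ = 7.26×10¹⁶ W.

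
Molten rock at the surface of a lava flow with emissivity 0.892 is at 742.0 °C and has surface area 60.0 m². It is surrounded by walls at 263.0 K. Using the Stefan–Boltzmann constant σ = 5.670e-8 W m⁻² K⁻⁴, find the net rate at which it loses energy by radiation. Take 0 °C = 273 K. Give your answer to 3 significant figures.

T = 742.0 °C + 273 = 1015.0 K.
Area A = 60.0 m².
Net radiated power P_net = εσA(T⁴ − T₀⁴) = 0.892×5.670×10⁻⁸×60.0×(1015.0⁴ − 263.0⁴).
T⁴ − T₀⁴ = 1.06136×10¹² − 4.78435×10⁹ = 1.05658×10¹² K⁴, so P_net = 3.21×10⁶ W.

Net loss ≈ 3.21×10⁶ W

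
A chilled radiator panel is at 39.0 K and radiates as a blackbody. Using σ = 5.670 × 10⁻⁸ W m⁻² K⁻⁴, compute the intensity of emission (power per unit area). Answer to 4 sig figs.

Stefan–Boltzmann: I = σT⁴ = 5.670×10⁻⁸ × (39.0)⁴ = 0.1312 W/m².

I ≈ 0.1312 W/m²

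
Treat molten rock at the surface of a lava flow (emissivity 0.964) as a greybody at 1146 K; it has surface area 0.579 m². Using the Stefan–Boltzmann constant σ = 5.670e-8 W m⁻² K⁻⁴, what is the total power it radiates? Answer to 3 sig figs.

P ≈ 5.46×10⁴ W

Area A = 0.579 m².
P = εσAT⁴ = 0.964 × 5.670×10⁻⁸ × 0.579 × (1146)⁴ = 5.46×10⁴ W.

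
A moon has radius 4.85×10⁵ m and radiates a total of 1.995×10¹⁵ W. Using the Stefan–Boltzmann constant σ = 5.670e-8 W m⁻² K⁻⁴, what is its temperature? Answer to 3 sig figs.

Surface area A = 4πR² = 4π(4.85×10⁵ m)² = 2.95592×10¹² m².
P = σAT⁴ ⇒ T = (P/(σA))^(1/4) = (1.995×10¹⁵/(5.670×10⁻⁸×2.95592×10¹²))^(1/4) = 330 K.

T ≈ 330 K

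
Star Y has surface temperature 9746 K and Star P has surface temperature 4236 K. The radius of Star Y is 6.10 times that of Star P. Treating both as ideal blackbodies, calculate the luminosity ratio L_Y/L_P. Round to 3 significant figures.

L_Y/L_P ≈ 1.04×10³

L ∝ R²T⁴, so L_Y/L_P = (R_Y/R_P)²(T_Y/T_P)⁴ = (6.10)² × (9746/4236)⁴ = 37.21 × 28.0209 = 1.04×10³.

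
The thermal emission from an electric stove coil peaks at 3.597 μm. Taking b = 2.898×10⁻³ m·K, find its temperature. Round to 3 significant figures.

Wien's law gives T = b/λ_max = (2.898×10⁻³ m·K)/(3.597×10⁻⁶ m) = 806 K.

T ≈ 806 K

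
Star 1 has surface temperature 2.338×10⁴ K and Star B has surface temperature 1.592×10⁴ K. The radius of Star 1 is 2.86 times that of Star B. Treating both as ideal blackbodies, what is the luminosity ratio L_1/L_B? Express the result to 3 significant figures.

L_1/L_B ≈ 38.0

L ∝ R²T⁴, so L_1/L_B = (R_1/R_B)²(T_1/T_B)⁴ = (2.86)² × (2.338×10⁴/1.592×10⁴)⁴ = 8.1796 × 4.65164 = 38.0.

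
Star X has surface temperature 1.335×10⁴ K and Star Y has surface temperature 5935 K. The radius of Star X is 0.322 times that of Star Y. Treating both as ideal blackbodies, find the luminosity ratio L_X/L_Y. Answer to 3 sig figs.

L ∝ R²T⁴, so L_X/L_Y = (R_X/R_Y)²(T_X/T_Y)⁴ = (0.322)² × (1.335×10⁴/5935)⁴ = 0.103684 × 25.6001 = 2.65.

L_X/L_Y ≈ 2.65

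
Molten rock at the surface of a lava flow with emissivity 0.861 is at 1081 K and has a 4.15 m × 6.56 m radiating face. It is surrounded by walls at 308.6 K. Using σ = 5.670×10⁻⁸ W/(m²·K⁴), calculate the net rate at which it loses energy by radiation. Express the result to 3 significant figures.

Area A = 4.15 × 6.56 = 27.224 m².
Net radiated power P_net = εσA(T⁴ − T₀⁴) = 0.861×5.670×10⁻⁸×27.224×(1081⁴ − 308.6⁴).
T⁴ − T₀⁴ = 1.36553×10¹² − 9.06951×10⁹ = 1.35646×10¹² K⁴, so P_net = 1.80×10⁶ W.

Net loss ≈ 1.80×10⁶ W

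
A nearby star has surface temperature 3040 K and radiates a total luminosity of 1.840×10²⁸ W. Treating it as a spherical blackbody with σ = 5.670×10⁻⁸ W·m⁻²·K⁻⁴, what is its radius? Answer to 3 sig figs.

L = 4πR²σT⁴ ⇒ R = √(L/(4πσT⁴)).
σT⁴ = 4.84259×10⁶ W/m², so R = √(1.840×10²⁸/(4π×4.84259×10⁶)) = 1.74×10¹⁰ m.

R ≈ 1.74×10¹⁰ m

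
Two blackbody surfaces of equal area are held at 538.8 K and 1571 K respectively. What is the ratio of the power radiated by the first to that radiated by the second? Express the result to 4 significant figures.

P₁/P₂ ≈ 0.01384

With equal areas, P₁/P₂ = (T₁/T₂)⁴ = (538.8/1571)⁴ = 0.01384.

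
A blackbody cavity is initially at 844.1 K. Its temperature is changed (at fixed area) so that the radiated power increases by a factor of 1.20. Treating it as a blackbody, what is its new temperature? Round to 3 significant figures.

P ∝ T⁴, so T₂/T₁ = (P₂/P₁)^(1/4) = (1.20)^(1/4) = 1.04664.
T₂ = 844.1 × 1.04664 = 883 K.

T₂ ≈ 883 K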